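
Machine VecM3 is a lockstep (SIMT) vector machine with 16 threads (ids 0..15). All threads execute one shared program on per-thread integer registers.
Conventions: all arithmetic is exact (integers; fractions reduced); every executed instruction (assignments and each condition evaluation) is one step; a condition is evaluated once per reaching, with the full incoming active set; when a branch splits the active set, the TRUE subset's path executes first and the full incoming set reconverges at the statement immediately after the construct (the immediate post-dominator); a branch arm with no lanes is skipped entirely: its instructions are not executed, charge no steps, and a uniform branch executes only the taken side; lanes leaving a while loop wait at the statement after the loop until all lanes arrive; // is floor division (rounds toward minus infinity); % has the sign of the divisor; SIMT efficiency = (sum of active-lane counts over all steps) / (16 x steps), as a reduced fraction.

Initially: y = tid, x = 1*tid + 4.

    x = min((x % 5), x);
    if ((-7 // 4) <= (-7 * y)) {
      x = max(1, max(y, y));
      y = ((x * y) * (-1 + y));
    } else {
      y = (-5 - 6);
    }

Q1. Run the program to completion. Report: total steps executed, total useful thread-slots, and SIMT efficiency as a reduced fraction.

Answer: 5 steps, 49 useful, 49/80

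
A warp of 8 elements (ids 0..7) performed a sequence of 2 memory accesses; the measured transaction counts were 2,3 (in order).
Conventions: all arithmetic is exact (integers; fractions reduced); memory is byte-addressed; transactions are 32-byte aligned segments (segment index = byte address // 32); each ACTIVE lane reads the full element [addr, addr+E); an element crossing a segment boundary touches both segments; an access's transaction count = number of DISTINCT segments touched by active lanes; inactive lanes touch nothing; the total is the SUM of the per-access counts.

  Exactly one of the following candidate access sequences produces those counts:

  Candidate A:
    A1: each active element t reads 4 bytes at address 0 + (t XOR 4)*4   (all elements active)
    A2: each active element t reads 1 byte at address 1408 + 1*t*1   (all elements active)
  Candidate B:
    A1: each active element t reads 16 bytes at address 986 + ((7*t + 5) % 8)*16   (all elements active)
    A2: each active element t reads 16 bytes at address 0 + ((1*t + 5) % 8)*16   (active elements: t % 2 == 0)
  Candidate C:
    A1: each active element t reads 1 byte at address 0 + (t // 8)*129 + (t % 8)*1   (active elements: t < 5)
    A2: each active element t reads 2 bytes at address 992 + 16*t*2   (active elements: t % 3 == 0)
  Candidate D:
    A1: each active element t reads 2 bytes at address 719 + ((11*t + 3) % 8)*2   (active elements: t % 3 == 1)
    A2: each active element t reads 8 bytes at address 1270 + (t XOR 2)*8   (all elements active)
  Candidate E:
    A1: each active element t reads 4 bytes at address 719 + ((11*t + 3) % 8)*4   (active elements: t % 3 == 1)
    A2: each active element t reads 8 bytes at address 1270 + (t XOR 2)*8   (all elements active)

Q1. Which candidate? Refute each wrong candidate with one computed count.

A: A1 gives 1 transaction, not 2
B: A1 gives 5 transactions, not 2
C: A1 gives 1 transaction, not 2
D: A1 gives 1 transaction, not 2
E: all counts match (2,3)

Answer: E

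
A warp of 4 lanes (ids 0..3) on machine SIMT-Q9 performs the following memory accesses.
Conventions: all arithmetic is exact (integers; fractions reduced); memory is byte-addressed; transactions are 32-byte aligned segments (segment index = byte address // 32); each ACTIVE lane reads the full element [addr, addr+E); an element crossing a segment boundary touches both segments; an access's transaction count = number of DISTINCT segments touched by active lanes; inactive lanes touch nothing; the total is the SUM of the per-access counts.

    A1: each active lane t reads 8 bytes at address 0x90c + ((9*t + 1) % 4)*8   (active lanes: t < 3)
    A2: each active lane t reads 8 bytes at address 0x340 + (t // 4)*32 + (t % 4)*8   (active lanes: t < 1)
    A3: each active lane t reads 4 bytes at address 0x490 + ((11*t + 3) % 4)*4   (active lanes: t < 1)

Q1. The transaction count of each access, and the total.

A1: 2 transactions
A2: 1 transaction
A3: 1 transaction

Answer: 2,1,1; total 4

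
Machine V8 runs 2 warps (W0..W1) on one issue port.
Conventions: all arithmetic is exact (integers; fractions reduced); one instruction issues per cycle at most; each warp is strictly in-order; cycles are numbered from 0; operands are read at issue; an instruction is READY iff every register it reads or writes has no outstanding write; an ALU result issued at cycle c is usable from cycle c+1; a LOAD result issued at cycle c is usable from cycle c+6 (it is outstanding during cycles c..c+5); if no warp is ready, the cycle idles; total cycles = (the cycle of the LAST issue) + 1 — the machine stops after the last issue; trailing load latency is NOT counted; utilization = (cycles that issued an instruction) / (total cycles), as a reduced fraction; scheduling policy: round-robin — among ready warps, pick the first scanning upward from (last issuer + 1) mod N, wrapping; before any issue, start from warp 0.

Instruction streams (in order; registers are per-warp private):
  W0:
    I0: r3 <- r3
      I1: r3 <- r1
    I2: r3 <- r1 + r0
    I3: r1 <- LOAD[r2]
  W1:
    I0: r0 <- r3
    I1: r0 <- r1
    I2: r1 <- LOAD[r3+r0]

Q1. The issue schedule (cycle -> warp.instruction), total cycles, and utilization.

cycle 0: W0.I0
cycle 1: W1.I0
cycle 2: W0.I1
cycle 3: W1.I1
cycle 4: W0.I2
cycle 5: W1.I2
cycle 6: W0.I3

Answer: 7 cycles, utilization 1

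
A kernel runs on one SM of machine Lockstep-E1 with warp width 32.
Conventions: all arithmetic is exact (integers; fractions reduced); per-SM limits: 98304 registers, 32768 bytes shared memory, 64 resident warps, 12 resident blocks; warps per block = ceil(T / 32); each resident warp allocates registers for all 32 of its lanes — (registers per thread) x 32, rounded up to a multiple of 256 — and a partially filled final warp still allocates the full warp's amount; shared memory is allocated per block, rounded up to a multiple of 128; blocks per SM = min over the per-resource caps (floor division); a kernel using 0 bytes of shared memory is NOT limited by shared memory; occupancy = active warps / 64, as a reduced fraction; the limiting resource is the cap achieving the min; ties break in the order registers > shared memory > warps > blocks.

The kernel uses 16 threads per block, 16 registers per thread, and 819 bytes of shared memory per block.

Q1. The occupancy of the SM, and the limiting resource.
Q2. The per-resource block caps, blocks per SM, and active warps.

Answer: occupancy 3/16, limited by blocks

registers: 192 blocks
shared memory: 36 blocks
warps: 64 blocks
blocks: 12 blocks

Answer: 12 blocks, 12 active warps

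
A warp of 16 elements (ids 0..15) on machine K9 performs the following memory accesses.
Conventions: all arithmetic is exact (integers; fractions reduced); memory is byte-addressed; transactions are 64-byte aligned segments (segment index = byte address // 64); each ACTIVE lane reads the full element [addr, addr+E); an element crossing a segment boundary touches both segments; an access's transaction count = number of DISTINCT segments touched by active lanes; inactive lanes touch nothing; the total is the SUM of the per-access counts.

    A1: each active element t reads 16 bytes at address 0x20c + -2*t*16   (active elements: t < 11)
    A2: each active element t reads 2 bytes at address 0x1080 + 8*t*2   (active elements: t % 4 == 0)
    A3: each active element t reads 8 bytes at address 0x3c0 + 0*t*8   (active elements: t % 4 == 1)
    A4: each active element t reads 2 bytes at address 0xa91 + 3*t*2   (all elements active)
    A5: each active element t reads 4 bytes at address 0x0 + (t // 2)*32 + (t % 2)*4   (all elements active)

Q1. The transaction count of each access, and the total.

A1: 6 transactions
A2: 4 transactions
A3: 1 transaction
A4: 2 transactions
A5: 4 transactions

Answer: 6,4,1,2,4; total 17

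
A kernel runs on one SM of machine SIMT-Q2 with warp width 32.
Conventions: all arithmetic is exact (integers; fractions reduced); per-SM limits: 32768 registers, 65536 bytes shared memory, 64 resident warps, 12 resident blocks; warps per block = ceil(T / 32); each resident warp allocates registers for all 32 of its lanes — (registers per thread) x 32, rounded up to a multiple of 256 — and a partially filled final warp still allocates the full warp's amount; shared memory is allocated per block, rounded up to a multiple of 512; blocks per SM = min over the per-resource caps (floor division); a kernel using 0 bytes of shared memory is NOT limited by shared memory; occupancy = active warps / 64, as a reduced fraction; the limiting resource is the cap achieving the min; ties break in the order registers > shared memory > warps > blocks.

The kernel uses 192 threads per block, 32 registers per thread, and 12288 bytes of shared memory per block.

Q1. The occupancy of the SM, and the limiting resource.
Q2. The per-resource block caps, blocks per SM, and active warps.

Answer: occupancy 15/32, limited by registers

registers: 5 blocks
shared memory: 5 blocks
warps: 10 blocks
blocks: 12 blocks

Answer: 5 blocks, 30 active warps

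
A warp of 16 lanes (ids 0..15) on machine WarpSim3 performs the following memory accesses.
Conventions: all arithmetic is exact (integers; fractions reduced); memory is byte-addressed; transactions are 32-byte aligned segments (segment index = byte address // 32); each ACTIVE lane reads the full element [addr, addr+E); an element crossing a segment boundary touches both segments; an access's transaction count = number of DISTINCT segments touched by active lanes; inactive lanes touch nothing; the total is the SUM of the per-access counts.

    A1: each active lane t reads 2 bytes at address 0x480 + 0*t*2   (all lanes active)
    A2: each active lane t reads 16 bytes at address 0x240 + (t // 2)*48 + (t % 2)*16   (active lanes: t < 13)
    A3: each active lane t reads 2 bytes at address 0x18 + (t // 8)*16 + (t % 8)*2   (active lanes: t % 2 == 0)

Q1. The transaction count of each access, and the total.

A1: 1 transaction
A2: 10 transactions
A3: 2 transactions

Answer: 1,10,2; total 13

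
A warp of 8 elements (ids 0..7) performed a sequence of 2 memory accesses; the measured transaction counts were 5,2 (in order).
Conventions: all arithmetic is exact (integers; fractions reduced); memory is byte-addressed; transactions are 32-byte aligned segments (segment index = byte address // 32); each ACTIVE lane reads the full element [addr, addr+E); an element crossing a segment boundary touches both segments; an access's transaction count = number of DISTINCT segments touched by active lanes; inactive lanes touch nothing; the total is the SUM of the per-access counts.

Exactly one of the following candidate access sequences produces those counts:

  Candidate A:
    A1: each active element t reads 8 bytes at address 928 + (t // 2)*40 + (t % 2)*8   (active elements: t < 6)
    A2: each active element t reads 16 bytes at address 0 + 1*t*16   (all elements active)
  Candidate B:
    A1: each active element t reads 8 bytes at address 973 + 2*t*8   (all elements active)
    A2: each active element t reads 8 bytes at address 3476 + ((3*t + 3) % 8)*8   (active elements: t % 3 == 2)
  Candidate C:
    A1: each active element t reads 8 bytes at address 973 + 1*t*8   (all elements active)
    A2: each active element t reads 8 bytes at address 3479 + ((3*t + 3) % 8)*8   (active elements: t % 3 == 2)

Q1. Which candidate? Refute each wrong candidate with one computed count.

A: A1 gives 3 transactions, not 5
C: A1 gives 3 transactions, not 5
B: all counts match (5,2)

Answer: B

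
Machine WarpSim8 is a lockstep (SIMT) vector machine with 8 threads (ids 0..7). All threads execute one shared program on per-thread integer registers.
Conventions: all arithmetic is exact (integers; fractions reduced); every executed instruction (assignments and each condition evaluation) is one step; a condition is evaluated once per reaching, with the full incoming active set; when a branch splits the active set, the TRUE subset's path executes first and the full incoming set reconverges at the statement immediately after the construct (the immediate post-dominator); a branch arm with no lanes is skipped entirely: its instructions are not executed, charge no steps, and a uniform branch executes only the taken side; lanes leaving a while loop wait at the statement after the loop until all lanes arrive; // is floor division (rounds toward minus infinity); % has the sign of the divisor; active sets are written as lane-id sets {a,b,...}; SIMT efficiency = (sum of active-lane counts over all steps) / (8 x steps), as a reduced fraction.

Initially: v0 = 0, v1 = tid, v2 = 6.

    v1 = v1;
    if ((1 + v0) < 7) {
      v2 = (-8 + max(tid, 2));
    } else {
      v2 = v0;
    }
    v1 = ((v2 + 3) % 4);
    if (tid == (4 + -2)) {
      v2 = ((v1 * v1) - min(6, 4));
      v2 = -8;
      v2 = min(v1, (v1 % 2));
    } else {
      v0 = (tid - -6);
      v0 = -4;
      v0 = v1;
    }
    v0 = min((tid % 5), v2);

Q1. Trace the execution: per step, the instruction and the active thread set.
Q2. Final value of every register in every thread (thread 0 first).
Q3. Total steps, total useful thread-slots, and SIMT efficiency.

step 0: v1 <- v1                     {0,1,2,3,4,5,6,7}
step 1: eval ((1 + v0) < 7)          {0,1,2,3,4,5,6,7}
step 2: v2 <- (-8 + max(tid, 2))     {0,1,2,3,4,5,6,7}
step 3: v1 <- ((v2 + 3) % 4)         {0,1,2,3,4,5,6,7}
step 4: eval (tid == (4 + -2))       {0,1,2,3,4,5,6,7}
step 5: v2 <- ((v1 * v1) - min(6, 4)) {2}
step 6: v2 <- -8                     {2}
step 7: v2 <- min(v1, (v1 % 2))      {2}
step 8: v0 <- (tid - -6)             {0,1,3,4,5,6,7}
step 9: v0 <- -4                     {0,1,3,4,5,6,7}
step 10: v0 <- v1                     {0,1,3,4,5,6,7}
step 11: v0 <- min((tid % 5), v2)     {0,1,2,3,4,5,6,7}

Answer: 12 steps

v0: -6,-6,1,-5,-4,-3,-2,-1
v1: 1,1,1,2,3,0,1,2
v2: -6,-6,1,-5,-4,-3,-2,-1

steps = 12; useful = 72; efficiency = 72/96 = 3/4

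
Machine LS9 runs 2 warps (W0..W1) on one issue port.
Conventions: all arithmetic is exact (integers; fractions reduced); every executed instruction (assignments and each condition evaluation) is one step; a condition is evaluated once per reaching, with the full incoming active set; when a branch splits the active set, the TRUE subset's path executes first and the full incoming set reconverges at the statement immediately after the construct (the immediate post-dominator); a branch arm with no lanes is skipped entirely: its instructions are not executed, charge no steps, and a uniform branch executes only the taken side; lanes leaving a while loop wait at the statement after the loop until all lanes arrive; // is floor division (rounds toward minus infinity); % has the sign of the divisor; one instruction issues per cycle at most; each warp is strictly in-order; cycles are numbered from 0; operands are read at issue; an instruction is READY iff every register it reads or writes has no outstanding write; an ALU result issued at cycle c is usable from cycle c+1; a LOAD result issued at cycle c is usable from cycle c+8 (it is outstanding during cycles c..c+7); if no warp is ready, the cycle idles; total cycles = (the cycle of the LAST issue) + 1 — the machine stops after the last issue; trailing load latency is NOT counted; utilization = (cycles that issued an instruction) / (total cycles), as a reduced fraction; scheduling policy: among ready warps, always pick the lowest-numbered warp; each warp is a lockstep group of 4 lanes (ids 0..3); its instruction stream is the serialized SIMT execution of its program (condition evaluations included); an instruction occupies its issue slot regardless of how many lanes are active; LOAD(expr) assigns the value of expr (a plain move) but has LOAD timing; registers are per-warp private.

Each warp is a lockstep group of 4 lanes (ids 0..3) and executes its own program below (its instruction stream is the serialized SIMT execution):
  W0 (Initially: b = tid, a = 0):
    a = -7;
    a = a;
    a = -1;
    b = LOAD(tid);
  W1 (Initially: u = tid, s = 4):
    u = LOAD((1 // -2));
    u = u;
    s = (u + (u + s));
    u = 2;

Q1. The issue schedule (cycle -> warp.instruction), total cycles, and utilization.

cycle 0: W0.I0
cycle 1: W0.I1
cycle 2: W0.I2
cycle 3: W0.I3
cycle 4: W1.I0
cycle 5: idle
cycle 6: idle
cycle 7: idle
cycle 8: idle
cycle 9: idle
cycle 10: idle
cycle 11: idle
cycle 12: W1.I1
cycle 13: W1.I2
cycle 14: W1.I3

Answer: 15 cycles, utilization 8/15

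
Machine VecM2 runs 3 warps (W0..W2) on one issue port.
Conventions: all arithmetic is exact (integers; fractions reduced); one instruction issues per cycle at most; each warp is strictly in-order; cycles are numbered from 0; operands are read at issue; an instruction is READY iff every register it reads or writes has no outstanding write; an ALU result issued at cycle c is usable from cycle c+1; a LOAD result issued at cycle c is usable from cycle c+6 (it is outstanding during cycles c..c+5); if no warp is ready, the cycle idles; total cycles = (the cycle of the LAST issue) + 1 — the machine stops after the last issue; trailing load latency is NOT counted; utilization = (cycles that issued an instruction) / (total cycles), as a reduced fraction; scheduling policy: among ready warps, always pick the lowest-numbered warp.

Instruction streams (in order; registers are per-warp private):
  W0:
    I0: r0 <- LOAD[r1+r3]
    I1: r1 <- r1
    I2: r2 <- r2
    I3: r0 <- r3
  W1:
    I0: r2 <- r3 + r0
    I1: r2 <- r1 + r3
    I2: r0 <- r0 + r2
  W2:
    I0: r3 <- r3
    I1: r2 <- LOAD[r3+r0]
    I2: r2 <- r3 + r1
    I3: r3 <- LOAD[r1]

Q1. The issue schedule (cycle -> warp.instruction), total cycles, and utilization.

cycle 0: W0.I0
cycle 1: W0.I1
cycle 2: W0.I2
cycle 3: W1.I0
cycle 4: W1.I1
cycle 5: W1.I2
cycle 6: W0.I3
cycle 7: W2.I0
cycle 8: W2.I1
cycle 9: idle
cycle 10: idle
cycle 11: idle
cycle 12: idle
cycle 13: idle
cycle 14: W2.I2
cycle 15: W2.I3

Answer: 16 cycles, utilization 11/16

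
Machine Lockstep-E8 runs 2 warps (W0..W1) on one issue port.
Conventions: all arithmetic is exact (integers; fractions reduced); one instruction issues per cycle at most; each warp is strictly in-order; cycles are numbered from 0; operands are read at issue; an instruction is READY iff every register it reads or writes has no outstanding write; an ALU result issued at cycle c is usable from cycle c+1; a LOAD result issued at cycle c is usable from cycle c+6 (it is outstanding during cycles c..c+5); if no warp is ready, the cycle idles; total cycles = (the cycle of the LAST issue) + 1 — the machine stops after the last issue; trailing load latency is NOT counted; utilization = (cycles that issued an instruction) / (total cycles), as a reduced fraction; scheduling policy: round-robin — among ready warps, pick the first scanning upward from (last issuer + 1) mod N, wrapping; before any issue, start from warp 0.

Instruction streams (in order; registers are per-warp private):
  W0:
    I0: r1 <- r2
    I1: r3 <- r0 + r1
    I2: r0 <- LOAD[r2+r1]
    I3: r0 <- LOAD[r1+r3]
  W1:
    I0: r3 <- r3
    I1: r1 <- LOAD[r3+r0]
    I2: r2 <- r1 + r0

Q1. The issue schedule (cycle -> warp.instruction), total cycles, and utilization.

cycle 0: W0.I0
cycle 1: W1.I0
cycle 2: W0.I1
cycle 3: W1.I1
cycle 4: W0.I2
cycle 5: idle
cycle 6: idle
cycle 7: idle
cycle 8: idle
cycle 9: W1.I2
cycle 10: W0.I3

Answer: 11 cycles, utilization 7/11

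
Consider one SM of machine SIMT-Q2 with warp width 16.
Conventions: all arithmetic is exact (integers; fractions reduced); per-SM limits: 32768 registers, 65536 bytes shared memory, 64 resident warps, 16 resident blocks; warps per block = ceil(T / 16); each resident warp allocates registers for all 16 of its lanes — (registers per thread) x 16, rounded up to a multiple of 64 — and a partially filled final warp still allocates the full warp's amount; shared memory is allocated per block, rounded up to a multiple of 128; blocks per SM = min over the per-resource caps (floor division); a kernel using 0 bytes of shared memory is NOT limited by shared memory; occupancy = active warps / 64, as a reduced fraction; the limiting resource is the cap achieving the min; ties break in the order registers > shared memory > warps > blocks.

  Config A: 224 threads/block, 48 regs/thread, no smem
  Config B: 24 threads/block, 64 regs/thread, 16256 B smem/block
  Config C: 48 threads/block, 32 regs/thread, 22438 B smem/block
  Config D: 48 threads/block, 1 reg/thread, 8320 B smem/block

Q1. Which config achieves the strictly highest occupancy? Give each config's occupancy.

occupancies: A 21/32, B 1/8, C 3/32, D 21/64

Answer: A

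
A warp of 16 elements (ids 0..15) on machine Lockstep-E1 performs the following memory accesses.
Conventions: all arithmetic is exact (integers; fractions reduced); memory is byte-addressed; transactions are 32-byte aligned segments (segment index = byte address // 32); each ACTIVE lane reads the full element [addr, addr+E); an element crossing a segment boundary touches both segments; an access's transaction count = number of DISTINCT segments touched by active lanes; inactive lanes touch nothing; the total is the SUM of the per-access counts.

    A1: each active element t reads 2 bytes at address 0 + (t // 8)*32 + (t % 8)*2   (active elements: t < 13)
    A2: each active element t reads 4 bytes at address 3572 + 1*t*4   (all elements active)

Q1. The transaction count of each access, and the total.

A1: 2 transactions
A2: 3 transactions

Answer: 2,3; total 5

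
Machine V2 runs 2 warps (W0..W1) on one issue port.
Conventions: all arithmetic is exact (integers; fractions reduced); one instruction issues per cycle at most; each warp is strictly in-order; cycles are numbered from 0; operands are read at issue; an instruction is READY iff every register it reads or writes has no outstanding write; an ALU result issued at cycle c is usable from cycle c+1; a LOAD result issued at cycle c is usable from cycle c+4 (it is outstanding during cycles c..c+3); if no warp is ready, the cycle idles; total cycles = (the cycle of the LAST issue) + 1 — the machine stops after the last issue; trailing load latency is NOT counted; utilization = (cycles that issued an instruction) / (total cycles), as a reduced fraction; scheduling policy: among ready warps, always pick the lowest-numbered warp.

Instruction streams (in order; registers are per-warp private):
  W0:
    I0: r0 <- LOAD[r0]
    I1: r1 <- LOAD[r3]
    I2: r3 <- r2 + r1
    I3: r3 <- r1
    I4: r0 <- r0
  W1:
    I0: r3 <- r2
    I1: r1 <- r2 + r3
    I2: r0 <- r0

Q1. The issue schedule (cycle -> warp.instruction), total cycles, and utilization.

cycle 0: W0.I0
cycle 1: W0.I1
cycle 2: W1.I0
cycle 3: W1.I1
cycle 4: W1.I2
cycle 5: W0.I2
cycle 6: W0.I3
cycle 7: W0.I4

Answer: 8 cycles, utilization 1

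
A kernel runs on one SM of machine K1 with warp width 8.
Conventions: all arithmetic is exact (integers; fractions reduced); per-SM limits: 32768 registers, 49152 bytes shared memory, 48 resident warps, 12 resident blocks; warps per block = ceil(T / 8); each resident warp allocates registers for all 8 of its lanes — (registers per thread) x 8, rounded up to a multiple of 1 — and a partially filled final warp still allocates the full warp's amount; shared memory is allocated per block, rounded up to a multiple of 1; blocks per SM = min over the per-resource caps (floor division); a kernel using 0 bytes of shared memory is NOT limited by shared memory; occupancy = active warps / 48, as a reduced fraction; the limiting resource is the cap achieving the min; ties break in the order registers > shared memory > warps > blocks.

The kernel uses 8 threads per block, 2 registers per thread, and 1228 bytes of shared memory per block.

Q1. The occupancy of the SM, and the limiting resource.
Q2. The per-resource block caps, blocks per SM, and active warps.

Answer: occupancy 1/4, limited by blocks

registers: 2048 blocks
shared memory: 40 blocks
warps: 48 blocks
blocks: 12 blocks

Answer: 12 blocks, 12 active warps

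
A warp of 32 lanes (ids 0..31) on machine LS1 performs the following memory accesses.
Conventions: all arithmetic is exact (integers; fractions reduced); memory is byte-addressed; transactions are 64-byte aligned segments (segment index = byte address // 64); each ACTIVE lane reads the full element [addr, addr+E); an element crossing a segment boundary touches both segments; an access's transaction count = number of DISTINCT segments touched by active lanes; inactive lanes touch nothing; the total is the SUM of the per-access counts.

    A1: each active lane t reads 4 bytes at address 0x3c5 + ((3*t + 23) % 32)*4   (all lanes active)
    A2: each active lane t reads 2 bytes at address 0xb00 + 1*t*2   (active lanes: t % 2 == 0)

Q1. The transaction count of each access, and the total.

A1: 3 transactions
A2: 1 transaction

Answer: 3,1; total 4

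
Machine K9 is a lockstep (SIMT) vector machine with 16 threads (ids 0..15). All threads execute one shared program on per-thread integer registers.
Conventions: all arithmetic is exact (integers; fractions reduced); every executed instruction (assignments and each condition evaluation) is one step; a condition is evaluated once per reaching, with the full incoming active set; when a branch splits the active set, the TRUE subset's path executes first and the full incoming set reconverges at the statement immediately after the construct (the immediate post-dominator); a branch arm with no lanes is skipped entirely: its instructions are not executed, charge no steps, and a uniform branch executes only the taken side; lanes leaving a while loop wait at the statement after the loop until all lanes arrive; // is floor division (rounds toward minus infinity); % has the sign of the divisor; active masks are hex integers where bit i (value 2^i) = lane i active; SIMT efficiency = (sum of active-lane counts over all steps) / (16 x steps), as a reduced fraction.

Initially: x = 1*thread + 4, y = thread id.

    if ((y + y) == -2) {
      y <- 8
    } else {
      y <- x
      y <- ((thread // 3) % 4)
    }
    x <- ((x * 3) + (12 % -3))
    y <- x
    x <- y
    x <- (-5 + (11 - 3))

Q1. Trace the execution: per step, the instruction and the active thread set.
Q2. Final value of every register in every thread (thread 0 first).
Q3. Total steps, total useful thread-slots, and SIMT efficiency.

step 0: eval ((y + y) == -2)         0xffff
step 1: y <- x                       0xffff
step 2: y <- ((thread // 3) % 4)     0xffff
step 3: x <- ((x * 3) + (12 % -3))   0xffff
step 4: y <- x                       0xffff
step 5: x <- y                       0xffff
step 6: x <- (-5 + (11 - 3))         0xffff

Answer: 7 steps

x: 3,3,3,3,3,3,3,3,3,3,3,3,3,3,3,3
y: 12,15,18,21,24,27,30,33,36,39,42,45,48,51,54,57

steps = 7; useful = 112; efficiency = 112/112 = 1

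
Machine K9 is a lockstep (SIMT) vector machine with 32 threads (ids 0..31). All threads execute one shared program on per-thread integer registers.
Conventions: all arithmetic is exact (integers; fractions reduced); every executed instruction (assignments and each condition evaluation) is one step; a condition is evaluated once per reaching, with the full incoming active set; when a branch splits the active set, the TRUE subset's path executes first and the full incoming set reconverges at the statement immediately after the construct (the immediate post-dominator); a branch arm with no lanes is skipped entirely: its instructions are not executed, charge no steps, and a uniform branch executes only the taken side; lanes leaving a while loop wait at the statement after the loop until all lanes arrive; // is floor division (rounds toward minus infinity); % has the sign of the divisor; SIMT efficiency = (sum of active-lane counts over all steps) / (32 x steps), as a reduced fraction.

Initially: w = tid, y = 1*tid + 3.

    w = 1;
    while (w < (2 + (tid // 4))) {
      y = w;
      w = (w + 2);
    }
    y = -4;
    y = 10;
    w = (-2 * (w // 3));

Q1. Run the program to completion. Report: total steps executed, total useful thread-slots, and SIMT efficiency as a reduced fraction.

Answer: 17 steps, 400 useful, 25/34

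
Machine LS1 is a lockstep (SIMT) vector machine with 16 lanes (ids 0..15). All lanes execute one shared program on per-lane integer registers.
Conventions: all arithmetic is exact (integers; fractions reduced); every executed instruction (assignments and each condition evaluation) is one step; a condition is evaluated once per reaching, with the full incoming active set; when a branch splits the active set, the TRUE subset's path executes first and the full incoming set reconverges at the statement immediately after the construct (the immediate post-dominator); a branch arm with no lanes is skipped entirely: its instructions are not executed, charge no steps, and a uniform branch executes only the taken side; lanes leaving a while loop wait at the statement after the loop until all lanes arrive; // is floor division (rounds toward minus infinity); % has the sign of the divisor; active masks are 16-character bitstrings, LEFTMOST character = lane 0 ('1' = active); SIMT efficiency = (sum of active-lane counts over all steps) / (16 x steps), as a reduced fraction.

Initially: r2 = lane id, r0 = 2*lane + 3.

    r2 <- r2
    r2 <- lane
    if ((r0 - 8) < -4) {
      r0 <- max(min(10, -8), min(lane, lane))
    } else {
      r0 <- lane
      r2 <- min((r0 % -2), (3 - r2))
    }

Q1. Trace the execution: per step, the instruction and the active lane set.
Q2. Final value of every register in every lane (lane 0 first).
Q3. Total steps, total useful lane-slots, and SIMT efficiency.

step 0: r2 <- r2                     1111111111111111
step 1: r2 <- lane                   1111111111111111
step 2: eval ((r0 - 8) < -4)         1111111111111111
step 3: r0 <- max(min(10, -8), min(lane, lane)) 1000000000000000
step 4: r0 <- lane                   0111111111111111
step 5: r2 <- min((r0 % -2), (3 - r2)) 0111111111111111

Answer: 6 steps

r2: 0,-1,0,-1,-1,-2,-3,-4,-5,-6,-7,-8,-9,-10,-11,-12
r0: 0,1,2,3,4,5,6,7,8,9,10,11,12,13,14,15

steps = 6; useful = 79; efficiency = 79/96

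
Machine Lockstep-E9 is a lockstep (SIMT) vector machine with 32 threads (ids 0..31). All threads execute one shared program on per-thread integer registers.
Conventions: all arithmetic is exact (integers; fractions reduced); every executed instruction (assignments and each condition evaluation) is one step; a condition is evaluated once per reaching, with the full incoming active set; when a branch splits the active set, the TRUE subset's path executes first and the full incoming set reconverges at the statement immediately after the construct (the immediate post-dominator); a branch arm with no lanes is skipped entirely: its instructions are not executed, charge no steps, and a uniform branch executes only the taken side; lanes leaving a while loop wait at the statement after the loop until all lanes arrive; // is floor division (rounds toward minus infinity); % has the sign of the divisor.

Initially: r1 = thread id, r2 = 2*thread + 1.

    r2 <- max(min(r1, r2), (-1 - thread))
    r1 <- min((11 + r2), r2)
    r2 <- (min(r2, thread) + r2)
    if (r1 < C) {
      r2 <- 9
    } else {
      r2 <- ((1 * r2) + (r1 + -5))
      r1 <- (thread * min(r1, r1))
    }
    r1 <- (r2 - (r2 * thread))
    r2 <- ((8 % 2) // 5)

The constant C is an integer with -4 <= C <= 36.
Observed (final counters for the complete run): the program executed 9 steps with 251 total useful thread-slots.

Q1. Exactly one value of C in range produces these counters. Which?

Answer: C = 5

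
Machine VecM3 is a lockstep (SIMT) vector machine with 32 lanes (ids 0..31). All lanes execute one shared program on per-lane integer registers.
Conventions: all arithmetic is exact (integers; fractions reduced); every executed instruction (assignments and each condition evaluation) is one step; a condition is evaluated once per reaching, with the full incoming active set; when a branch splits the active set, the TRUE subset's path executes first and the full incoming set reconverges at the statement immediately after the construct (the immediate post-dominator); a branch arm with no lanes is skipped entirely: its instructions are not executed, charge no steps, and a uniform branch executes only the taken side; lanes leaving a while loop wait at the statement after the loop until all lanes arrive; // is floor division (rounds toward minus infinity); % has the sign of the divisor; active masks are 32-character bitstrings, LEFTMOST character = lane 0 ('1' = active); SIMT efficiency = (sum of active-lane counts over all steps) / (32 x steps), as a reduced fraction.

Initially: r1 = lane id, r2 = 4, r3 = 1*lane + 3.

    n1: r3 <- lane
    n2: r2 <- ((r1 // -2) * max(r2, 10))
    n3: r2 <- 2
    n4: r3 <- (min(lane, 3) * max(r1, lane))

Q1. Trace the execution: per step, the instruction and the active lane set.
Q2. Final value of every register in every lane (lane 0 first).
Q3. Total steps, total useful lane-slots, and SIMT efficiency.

step 0: r3 <- lane                   11111111111111111111111111111111
step 1: r2 <- ((r1 // -2) * max(r2, 10)) 11111111111111111111111111111111
step 2: r2 <- 2                      11111111111111111111111111111111
step 3: r3 <- (min(lane, 3) * max(r1, lane)) 11111111111111111111111111111111

Answer: 4 steps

r1: 0,1,2,3,4,5,6,7,8,9,10,11,12,13,14,15,16,17,18,19,20,21,22,23,24,25,26,27,28,29,30,31
r2: 2,2,2,2,2,2,2,2,2,2,2,2,2,2,2,2,2,2,2,2,2,2,2,2,2,2,2,2,2,2,2,2
r3: 0,1,4,9,12,15,18,21,24,27,30,33,36,39,42,45,48,51,54,57,60,63,66,69,72,75,78,81,84,87,90,93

steps = 4; useful = 128; efficiency = 128/128 = 1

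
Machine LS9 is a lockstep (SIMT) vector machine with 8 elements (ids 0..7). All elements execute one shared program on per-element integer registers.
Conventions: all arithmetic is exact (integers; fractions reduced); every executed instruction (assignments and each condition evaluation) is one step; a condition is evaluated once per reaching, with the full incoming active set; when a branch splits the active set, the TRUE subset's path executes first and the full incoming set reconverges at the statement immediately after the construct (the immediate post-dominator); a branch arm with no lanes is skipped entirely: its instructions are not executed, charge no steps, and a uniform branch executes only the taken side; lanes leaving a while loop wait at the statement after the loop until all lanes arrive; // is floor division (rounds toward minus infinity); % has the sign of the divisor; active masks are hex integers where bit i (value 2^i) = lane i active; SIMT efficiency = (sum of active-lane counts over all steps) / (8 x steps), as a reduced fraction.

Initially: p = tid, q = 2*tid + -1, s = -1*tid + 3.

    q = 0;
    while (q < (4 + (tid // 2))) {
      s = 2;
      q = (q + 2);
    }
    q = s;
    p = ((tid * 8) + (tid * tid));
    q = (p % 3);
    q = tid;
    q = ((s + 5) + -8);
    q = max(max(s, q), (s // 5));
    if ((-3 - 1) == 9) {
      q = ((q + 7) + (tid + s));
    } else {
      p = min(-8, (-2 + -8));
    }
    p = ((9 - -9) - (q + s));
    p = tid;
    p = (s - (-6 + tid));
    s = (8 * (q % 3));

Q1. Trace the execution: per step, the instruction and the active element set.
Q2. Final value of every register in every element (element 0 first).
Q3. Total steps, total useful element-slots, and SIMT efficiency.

step 0: q <- 0                       0xff
step 1: eval (q < (4 + (tid // 2)))  0xff
step 2: s <- 2                       0xff
step 3: q <- (q + 2)                 0xff
step 4: eval (q < (4 + (tid // 2)))  0xff
step 5: s <- 2                       0xff
step 6: q <- (q + 2)                 0xff
step 7: eval (q < (4 + (tid // 2)))  0xff
step 8: s <- 2                       0xfc
step 9: q <- (q + 2)                 0xfc
step 10: eval (q < (4 + (tid // 2)))  0xfc
step 11: s <- 2                       0xc0
step 12: q <- (q + 2)                 0xc0
step 13: eval (q < (4 + (tid // 2)))  0xc0
step 14: q <- s                       0xff
step 15: p <- ((tid * 8) + (tid * tid)) 0xff
step 16: q <- (p % 3)                 0xff
step 17: q <- tid                     0xff
step 18: q <- ((s + 5) + -8)          0xff
step 19: q <- max(max(s, q), (s // 5)) 0xff
step 20: eval ((-3 - 1) == 9)         0xff
step 21: p <- min(-8, (-2 + -8))      0xff
step 22: p <- ((9 - -9) - (q + s))    0xff
step 23: p <- tid                     0xff
step 24: p <- (s - (-6 + tid))        0xff
step 25: s <- (8 * (q % 3))           0xff

Answer: 26 steps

p: 8,7,6,5,4,3,2,1
q: 2,2,2,2,2,2,2,2
s: 16,16,16,16,16,16,16,16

steps = 26; useful = 184; efficiency = 184/208 = 23/26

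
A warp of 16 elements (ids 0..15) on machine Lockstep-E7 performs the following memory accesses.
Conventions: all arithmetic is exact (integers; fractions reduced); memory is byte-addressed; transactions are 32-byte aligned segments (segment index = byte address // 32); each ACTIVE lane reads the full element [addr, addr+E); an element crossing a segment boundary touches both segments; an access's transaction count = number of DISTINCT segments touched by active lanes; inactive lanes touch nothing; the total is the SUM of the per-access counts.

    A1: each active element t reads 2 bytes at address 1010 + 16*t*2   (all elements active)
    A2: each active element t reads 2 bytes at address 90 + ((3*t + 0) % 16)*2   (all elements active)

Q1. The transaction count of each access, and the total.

A1: 16 transactions
A2: 2 transactions

Answer: 16,2; total 18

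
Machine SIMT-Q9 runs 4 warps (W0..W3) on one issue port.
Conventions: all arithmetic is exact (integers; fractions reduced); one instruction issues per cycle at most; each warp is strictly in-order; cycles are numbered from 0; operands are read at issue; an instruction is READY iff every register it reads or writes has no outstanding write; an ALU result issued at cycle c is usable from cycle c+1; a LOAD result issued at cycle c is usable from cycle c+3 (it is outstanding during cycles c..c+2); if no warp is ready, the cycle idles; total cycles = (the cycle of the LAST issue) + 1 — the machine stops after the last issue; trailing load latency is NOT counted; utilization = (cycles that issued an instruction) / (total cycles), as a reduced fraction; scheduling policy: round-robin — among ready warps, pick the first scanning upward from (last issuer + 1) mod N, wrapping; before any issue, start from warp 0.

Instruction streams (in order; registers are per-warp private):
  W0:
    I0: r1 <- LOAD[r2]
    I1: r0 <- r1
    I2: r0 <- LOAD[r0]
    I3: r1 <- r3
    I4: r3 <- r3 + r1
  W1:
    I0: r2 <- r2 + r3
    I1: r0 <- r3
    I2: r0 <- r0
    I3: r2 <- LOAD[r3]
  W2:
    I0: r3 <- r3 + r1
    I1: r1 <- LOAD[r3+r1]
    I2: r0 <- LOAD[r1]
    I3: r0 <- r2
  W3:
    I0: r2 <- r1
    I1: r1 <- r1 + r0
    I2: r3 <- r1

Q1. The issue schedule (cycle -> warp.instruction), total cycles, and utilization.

cycle 0: W0.I0
cycle 1: W1.I0
cycle 2: W2.I0
cycle 3: W3.I0
cycle 4: W0.I1
cycle 5: W1.I1
cycle 6: W2.I1
cycle 7: W3.I1
cycle 8: W0.I2
cycle 9: W1.I2
cycle 10: W2.I2
cycle 11: W3.I2
cycle 12: W0.I3
cycle 13: W1.I3
cycle 14: W2.I3
cycle 15: W0.I4

Answer: 16 cycles, utilization 1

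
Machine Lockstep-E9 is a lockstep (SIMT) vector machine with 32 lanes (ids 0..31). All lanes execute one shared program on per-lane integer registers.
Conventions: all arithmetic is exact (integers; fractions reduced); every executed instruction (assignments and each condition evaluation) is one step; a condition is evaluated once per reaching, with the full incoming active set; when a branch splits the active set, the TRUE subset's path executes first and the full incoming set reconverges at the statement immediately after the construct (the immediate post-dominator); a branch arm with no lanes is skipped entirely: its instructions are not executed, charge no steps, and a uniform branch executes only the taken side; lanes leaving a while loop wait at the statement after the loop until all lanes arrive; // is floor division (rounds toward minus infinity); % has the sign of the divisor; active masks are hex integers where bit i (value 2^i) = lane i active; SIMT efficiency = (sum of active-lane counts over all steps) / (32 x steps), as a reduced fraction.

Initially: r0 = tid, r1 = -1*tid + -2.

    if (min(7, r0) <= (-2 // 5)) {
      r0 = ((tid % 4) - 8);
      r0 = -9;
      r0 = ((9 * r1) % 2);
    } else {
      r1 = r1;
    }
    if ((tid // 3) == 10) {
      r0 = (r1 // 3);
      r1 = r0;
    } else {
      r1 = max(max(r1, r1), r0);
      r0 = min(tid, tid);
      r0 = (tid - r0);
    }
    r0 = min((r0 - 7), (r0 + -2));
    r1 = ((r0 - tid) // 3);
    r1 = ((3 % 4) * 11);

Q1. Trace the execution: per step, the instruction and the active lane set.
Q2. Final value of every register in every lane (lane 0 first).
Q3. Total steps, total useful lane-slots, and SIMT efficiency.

step 0: eval (min(7, r0) <= (-2 // 5)) 0xffffffff
step 1: r1 <- r1                     0xffffffff
step 2: eval ((tid // 3) == 10)      0xffffffff
step 3: r0 <- (r1 // 3)              0xc0000000
step 4: r1 <- r0                     0xc0000000
step 5: r1 <- max(max(r1, r1), r0)   0x3fffffff
step 6: r0 <- min(tid, tid)          0x3fffffff
step 7: r0 <- (tid - r0)             0x3fffffff
step 8: r0 <- min((r0 - 7), (r0 + -2)) 0xffffffff
step 9: r1 <- ((r0 - tid) // 3)      0xffffffff
step 10: r1 <- ((3 % 4) * 11)         0xffffffff

Answer: 11 steps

r0: -7,-7,-7,-7,-7,-7,-7,-7,-7,-7,-7,-7,-7,-7,-7,-7,-7,-7,-7,-7,-7,-7,-7,-7,-7,-7,-7,-7,-7,-7,-18,-18
r1: 33,33,33,33,33,33,33,33,33,33,33,33,33,33,33,33,33,33,33,33,33,33,33,33,33,33,33,33,33,33,33,33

steps = 11; useful = 286; efficiency = 286/352 = 13/16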